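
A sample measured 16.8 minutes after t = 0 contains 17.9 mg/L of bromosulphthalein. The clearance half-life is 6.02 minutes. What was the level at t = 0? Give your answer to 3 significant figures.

124 mg/L

Number of half-lives elapsed: n = 16.8/6.02 ≈ 2.7907.
A₀ = A × 2^n = 17.9 × 2^2.7907 = 17.9 × 6.9196 ≈ 123.86 mg/L.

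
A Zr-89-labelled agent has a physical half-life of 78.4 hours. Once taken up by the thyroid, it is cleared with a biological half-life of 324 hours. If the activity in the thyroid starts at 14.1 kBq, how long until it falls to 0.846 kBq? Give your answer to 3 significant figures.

1/t_eff = 1/t_phys + 1/t_biol = 1/78.4 + 1/324 = 0.015842 per hour.
t_eff = 78.4 × 324 / (78.4 + 324) ≈ 63.125 hours.
n = log₂(14.1/0.846) ≈ 4.0589; t = 4.0589 × 63.125 ≈ 256.22 hours.

256 hours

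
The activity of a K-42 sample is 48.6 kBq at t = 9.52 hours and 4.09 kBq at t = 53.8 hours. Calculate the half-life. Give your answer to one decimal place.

Over Δt = 53.8 − 9.52 = 44.28 hours, the level fell by a factor of 48.6/4.09 ≈ 11.883.
n = log₂(11.883) ≈ 3.5708 half-lives, so t½ = 44.28/3.5708 ≈ 12.401 hours.

12.4 hours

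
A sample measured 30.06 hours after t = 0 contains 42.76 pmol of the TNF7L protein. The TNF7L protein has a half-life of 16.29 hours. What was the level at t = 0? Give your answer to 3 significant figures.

154 pmol

Number of half-lives elapsed: n = 30.06/16.29 ≈ 1.8453.
A₀ = A × 2^n = 42.76 × 2^1.8453 = 42.76 × 3.5933 ≈ 153.65 pmol.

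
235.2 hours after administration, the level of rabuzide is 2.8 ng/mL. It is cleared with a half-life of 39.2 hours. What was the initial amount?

Number of half-lives elapsed: n = 235.2/39.2 ≈ 6.
A₀ = A × 2^n = 2.8 × 2^6 = 2.8 × 64 ≈ 179.2 ng/mL.

179.2 ng/mL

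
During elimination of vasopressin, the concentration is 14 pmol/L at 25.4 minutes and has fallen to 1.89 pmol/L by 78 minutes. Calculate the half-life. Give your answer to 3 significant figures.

Over Δt = 78 − 25.4 = 52.6 minutes, the level fell by a factor of 14/1.89 ≈ 7.4074.
n = log₂(7.4074) ≈ 2.889 half-lives, so t½ = 52.6/2.889 ≈ 18.207 minutes.

18.2 minutes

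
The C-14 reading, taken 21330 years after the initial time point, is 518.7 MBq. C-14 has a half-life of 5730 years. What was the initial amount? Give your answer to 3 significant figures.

Number of half-lives elapsed: n = 21330/5730 ≈ 3.7225.
A₀ = A × 2^n = 518.7 × 2^3.7225 = 518.7 × 13.2 ≈ 6847.1 MBq.

6850 MBq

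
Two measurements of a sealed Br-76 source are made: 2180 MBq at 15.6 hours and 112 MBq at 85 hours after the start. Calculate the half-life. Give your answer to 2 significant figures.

Over Δt = 85 − 15.6 = 69.4 hours, the level fell by a factor of 2180/112 ≈ 19.464.
n = log₂(19.464) ≈ 4.2828 half-lives, so t½ = 69.4/4.2828 ≈ 16.205 hours.

16 hours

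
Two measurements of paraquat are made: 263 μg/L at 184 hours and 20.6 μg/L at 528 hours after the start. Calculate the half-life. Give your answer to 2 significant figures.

94 hours

Over Δt = 528 − 184 = 344 hours, the level fell by a factor of 263/20.6 ≈ 12.767.
n = log₂(12.767) ≈ 3.6743 half-lives, so t½ = 344/3.6743 ≈ 93.622 hours.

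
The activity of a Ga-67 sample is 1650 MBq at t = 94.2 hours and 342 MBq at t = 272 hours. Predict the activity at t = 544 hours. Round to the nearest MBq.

Over Δt = 272 − 94.2 = 177.8 hours, the level fell by a factor of 1650/342 ≈ 4.8246.
n = log₂(4.8246) ≈ 2.2704 half-lives, so t½ = 177.8/2.2704 ≈ 78.312 hours.
From t = 272 to t = 544: 342 × (1/2)^((544−272)/78.312) ≈ 30.794 MBq.

31 MBq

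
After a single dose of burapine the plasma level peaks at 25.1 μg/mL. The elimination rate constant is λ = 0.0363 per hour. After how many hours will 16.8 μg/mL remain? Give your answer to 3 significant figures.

t½ = ln 2 / λ = 0.69315 / 0.0363 ≈ 19.095 hours.
Fraction remaining = 16.8/25.1 ≈ 0.66932.
n = log₂(25.1/16.8) = ln(1.494)/ln 2 ≈ 0.57923 half-lives.
t = n × t½ = 0.57923 × 19.095 ≈ 11.06 hours.

11.1 hours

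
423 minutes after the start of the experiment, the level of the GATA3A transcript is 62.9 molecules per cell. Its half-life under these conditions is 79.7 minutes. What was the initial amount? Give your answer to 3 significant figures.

Number of half-lives elapsed: n = 423/79.7 ≈ 5.3074.
A₀ = A × 2^n = 62.9 × 2^5.3074 = 62.9 × 39.599 ≈ 2490.8 molecules per cell.

2490 molecules per cell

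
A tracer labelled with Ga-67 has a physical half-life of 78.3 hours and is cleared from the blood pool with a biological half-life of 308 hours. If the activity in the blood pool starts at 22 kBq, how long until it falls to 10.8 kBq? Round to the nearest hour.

64 hours

1/t_eff = 1/t_phys + 1/t_biol = 1/78.3 + 1/308 = 0.016018 per hour.
t_eff = 78.3 × 308 / (78.3 + 308) ≈ 62.429 hours.
n = log₂(22/10.8) ≈ 1.0265; t = 1.0265 × 62.429 ≈ 64.082 hours.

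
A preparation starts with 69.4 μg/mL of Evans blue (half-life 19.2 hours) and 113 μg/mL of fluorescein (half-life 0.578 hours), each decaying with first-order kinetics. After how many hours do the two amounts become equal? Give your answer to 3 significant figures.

Set 69.4·(1/2)^(t/19.2) = 113·(1/2)^(t/0.578).
Taking log₂: log₂(69.4/113) = t·(1/19.2 − 1/0.578).
log₂(0.61416) = -0.70332; 1/19.2 − 1/0.578 = -1.678.
t = -0.70332 / -1.678 ≈ 0.41913 hours.

0.419 hours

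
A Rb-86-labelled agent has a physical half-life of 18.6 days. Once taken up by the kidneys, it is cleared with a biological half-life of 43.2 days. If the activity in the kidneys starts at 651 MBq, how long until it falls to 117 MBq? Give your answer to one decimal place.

32.2 days

1/t_eff = 1/t_phys + 1/t_biol = 1/18.6 + 1/43.2 = 0.076912 per day.
t_eff = 18.6 × 43.2 / (18.6 + 43.2) ≈ 13.002 days.
n = log₂(651/117) ≈ 2.4761; t = 2.4761 × 13.002 ≈ 32.195 days.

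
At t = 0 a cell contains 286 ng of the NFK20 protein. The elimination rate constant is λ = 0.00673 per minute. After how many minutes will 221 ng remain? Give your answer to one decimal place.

38.3 minutes

t½ = ln 2 / λ = 0.69315 / 0.00673 ≈ 102.99 minutes.
Fraction remaining = 221/286 ≈ 0.77273.
n = log₂(286/221) = ln(1.2941)/ln 2 ≈ 0.37197 half-lives.
t = n × t½ = 0.37197 × 102.99 ≈ 38.31 minutes.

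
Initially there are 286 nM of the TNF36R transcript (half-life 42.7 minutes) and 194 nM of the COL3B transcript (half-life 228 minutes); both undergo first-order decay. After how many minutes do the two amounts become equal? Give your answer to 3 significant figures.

Set 286·(1/2)^(t/42.7) = 194·(1/2)^(t/228).
Taking log₂: log₂(286/194) = t·(1/42.7 − 1/228).
log₂(1.4742) = 0.55996; 1/42.7 − 1/228 = 0.019033.
t = 0.55996 / 0.019033 ≈ 29.42 minutes.

29.4 minutes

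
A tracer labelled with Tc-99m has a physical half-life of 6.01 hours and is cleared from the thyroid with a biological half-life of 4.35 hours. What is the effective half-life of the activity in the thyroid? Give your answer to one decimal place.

2.5 hours

1/t_eff = 1/t_phys + 1/t_biol = 1/6.01 + 1/4.35 = 0.39627 per hour.
t_eff = 6.01 × 4.35 / (6.01 + 4.35) ≈ 2.5235 hours.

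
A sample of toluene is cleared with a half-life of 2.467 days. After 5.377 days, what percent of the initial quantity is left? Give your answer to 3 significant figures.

22.1%

n = 5.377/2.467 ≈ 2.1796 half-lives.
Fraction remaining = (1/2)^2.1796 ≈ 0.22074, i.e. 22.074%.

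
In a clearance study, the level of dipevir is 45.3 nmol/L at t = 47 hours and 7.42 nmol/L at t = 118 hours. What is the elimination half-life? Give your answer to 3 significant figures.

Over Δt = 118 − 47 = 71 hours, the level fell by a factor of 45.3/7.42 ≈ 6.1051.
n = log₂(6.1051) ≈ 2.61 half-lives, so t½ = 71/2.61 ≈ 27.203 hours.

27.2 hours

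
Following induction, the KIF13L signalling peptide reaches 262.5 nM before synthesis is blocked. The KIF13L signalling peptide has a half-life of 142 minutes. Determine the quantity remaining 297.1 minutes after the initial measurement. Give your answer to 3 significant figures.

Number of half-lives: n = 297.1/142 ≈ 2.0923.
Remaining = 262.5 × (1/2)^2.0923 = 262.5 × 0.23451 ≈ 61.56 nM.

61.6 nM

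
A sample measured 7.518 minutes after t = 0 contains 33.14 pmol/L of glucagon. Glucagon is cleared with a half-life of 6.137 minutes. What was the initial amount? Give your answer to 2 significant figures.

Number of half-lives elapsed: n = 7.518/6.137 ≈ 1.225.
A₀ = A × 2^n = 33.14 × 2^1.225 = 33.14 × 2.3376 ≈ 77.468 pmol/L.

77 pmol/L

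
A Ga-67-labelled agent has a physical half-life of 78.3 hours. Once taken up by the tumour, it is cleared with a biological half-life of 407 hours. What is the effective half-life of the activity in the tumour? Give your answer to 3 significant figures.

65.7 hours

1/t_eff = 1/t_phys + 1/t_biol = 1/78.3 + 1/407 = 0.015228 per hour.
t_eff = 78.3 × 407 / (78.3 + 407) ≈ 65.667 hours.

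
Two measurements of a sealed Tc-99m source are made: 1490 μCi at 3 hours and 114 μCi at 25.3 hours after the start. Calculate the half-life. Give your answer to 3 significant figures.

6.01 hours

Over Δt = 25.3 − 3 = 22.3 hours, the level fell by a factor of 1490/114 ≈ 13.07.
n = log₂(13.07) ≈ 3.7082 half-lives, so t½ = 22.3/3.7082 ≈ 6.0137 hours.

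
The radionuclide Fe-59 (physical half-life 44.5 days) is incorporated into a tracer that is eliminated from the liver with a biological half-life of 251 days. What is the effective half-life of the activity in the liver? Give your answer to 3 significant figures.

1/t_eff = 1/t_phys + 1/t_biol = 1/44.5 + 1/251 = 0.026456 per day.
t_eff = 44.5 × 251 / (44.5 + 251) ≈ 37.799 days.

37.8 days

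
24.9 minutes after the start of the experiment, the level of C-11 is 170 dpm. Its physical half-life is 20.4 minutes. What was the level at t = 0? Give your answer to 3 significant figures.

396 dpm

Number of half-lives elapsed: n = 24.9/20.4 ≈ 1.2206.
A₀ = A × 2^n = 170 × 2^1.2206 = 170 × 2.3304 ≈ 396.17 dpm.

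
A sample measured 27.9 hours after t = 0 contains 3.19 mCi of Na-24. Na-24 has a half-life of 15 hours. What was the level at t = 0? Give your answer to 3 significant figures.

Number of half-lives elapsed: n = 27.9/15 ≈ 1.86.
A₀ = A × 2^n = 3.19 × 2^1.86 = 3.19 × 3.6301 ≈ 11.58 mCi.

11.6 mCi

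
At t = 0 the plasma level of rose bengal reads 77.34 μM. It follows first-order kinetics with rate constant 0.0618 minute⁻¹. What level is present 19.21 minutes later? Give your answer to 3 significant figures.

23.6 μM

t½ = ln 2 / λ = 0.69315 / 0.0618 ≈ 11.216 minutes.
Number of half-lives: n = 19.21/11.216 ≈ 1.7127.
Remaining = 77.34 × (1/2)^1.7127 = 77.34 × 0.30508 ≈ 23.595 μM.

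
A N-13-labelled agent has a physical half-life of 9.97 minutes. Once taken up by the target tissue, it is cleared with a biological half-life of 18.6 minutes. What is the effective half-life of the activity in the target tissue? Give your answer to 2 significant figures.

1/t_eff = 1/t_phys + 1/t_biol = 1/9.97 + 1/18.6 = 0.15406 per minute.
t_eff = 9.97 × 18.6 / (9.97 + 18.6) ≈ 6.4908 minutes.

6.5 minutes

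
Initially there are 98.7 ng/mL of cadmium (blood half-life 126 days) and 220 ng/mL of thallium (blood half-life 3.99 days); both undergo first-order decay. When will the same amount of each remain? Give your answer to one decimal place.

4.8 days

Set 98.7·(1/2)^(t/126) = 220·(1/2)^(t/3.99).
Taking log₂: log₂(98.7/220) = t·(1/126 − 1/3.99).
log₂(0.44864) = -1.1564; 1/126 − 1/3.99 = -0.24269.
t = -1.1564 / -0.24269 ≈ 4.7648 days.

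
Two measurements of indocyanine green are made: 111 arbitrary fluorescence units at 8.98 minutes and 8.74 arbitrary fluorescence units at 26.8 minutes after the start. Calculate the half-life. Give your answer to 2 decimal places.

Over Δt = 26.8 − 8.98 = 17.82 minutes, the level fell by a factor of 111/8.74 ≈ 12.7.
n = log₂(12.7) ≈ 3.6668 half-lives, so t½ = 17.82/3.6668 ≈ 4.8598 minutes.

4.86 minutes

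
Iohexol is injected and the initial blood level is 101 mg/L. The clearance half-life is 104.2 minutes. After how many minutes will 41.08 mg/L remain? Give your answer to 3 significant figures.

135 minutes

Fraction remaining = 41.08/101 ≈ 0.40673.
n = log₂(101/41.08) = ln(2.4586)/ln 2 ≈ 1.2978 half-lives.
t = n × t½ = 1.2978 × 104.2 ≈ 135.24 minutes.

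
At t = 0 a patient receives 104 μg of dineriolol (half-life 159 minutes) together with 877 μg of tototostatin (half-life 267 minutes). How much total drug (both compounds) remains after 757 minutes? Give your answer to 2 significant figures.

dineriolol: 104 × (1/2)^(757/159) = 104 × (1/2)^4.761 ≈ 3.8355 μg.
tototostatin: 877 × (1/2)^(757/267) = 877 × (1/2)^2.8352 ≈ 122.89 μg.
Total = 3.8355 + 122.89 ≈ 126.73 μg.

130 μg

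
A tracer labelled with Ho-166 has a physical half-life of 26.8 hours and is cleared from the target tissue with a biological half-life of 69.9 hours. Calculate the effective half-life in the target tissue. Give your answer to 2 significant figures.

19 hours

1/t_eff = 1/t_phys + 1/t_biol = 1/26.8 + 1/69.9 = 0.05162 per hour.
t_eff = 26.8 × 69.9 / (26.8 + 69.9) ≈ 19.372 hours.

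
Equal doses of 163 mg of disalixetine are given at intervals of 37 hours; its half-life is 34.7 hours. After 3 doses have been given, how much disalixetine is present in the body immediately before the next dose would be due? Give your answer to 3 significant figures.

The 3 doses were given 111, 74, 37 hours ago.
Total = 163·(1/2)^(111/34.7) + 163·(1/2)^(74/34.7) + 163·(1/2)^(37/34.7)
      = 17.752 + 37.172 + 77.84 ≈ 132.76 mg.

133 mg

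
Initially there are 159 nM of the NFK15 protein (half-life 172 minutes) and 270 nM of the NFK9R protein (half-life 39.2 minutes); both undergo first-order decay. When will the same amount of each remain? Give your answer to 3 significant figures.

Set 159·(1/2)^(t/172) = 270·(1/2)^(t/39.2).
Taking log₂: log₂(159/270) = t·(1/172 − 1/39.2).
log₂(0.58889) = -0.76393; 1/172 − 1/39.2 = -0.019696.
t = -0.76393 / -0.019696 ≈ 38.786 minutes.

38.8 minutes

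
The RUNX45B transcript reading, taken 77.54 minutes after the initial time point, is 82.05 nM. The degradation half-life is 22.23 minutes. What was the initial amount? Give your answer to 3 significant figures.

921 nM

Number of half-lives elapsed: n = 77.54/22.23 ≈ 3.4881.
A₀ = A × 2^n = 82.05 × 2^3.4881 = 82.05 × 11.221 ≈ 920.65 nM.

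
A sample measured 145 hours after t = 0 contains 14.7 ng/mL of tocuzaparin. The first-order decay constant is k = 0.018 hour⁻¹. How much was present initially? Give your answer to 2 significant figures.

200 ng/mL

t½ = ln 2 / k = 0.69315 / 0.018 ≈ 38.508 hours.
Number of half-lives elapsed: n = 145/38.508 ≈ 3.7654.
A₀ = A × 2^n = 14.7 × 2^3.7654 = 14.7 × 13.599 ≈ 199.91 ng/mL.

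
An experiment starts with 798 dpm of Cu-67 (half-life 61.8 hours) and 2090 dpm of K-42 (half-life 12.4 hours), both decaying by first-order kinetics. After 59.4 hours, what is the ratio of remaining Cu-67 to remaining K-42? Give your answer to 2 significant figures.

5.4

Cu-67: 798 × (1/2)^(59.4/61.8) = 798 × (1/2)^0.96117 ≈ 409.89 dpm.
K-42: 2090 × (1/2)^(59.4/12.4) = 2090 × (1/2)^4.7903 ≈ 75.529 dpm.
Ratio ≈ 409.89 / 75.529 ≈ 5.4269.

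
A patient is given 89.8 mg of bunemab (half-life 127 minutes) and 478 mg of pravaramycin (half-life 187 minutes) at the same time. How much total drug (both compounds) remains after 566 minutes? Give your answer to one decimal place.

62.7 mg

bunemab: 89.8 × (1/2)^(566/127) = 89.8 × (1/2)^4.4567 ≈ 4.0896 mg.
pravaramycin: 478 × (1/2)^(566/187) = 478 × (1/2)^3.0267 ≈ 58.653 mg.
Total = 4.0896 + 58.653 ≈ 62.742 mg.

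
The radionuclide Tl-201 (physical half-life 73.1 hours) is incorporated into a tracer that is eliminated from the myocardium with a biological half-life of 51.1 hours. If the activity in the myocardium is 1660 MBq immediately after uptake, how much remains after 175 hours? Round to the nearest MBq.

29 MBq

1/t_eff = 1/t_phys + 1/t_biol = 1/73.1 + 1/51.1 = 0.033249 per hour.
t_eff = 73.1 × 51.1 / (73.1 + 51.1) ≈ 30.076 hours.
Remaining = 1660 × (1/2)^(175/30.076) = 1660 × (1/2)^5.8186 ≈ 29.412 MBq.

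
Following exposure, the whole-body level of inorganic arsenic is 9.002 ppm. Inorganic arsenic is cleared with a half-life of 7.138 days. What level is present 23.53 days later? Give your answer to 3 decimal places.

0.916 ppm

Number of half-lives: n = 23.53/7.138 ≈ 3.2964.
Remaining = 9.002 × (1/2)^3.2964 = 9.002 × 0.10178 ≈ 0.91624 ppm.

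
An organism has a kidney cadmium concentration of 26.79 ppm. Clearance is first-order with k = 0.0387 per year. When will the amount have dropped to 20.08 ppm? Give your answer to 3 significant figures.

7.45 years

t½ = ln 2 / k = 0.69315 / 0.0387 ≈ 17.911 years.
Fraction remaining = 20.08/26.79 ≈ 0.74953.
n = log₂(26.79/20.08) = ln(1.3342)/ln 2 ≈ 0.41594 half-lives.
t = n × t½ = 0.41594 × 17.911 ≈ 7.4497 years.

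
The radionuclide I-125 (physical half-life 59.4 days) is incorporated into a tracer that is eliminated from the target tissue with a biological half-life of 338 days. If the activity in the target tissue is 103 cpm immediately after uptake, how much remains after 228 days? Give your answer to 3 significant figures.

4.51 cpm

1/t_eff = 1/t_phys + 1/t_biol = 1/59.4 + 1/338 = 0.019794 per day.
t_eff = 59.4 × 338 / (59.4 + 338) ≈ 50.521 days.
Remaining = 103 × (1/2)^(228/50.521) = 103 × (1/2)^4.5129 ≈ 4.5114 cpm.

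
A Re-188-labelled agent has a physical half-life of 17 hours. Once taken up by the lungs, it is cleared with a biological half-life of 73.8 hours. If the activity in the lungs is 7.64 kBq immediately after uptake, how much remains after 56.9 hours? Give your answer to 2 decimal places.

1/t_eff = 1/t_phys + 1/t_biol = 1/17 + 1/73.8 = 0.072374 per hour.
t_eff = 17 × 73.8 / (17 + 73.8) ≈ 13.817 hours.
Remaining = 7.64 × (1/2)^(56.9/13.817) = 7.64 × (1/2)^4.1181 ≈ 0.43998 kBq.

0.44 kBq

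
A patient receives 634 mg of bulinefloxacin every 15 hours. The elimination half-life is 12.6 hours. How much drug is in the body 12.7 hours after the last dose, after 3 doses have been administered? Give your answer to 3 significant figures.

514 mg

The 3 doses were given 42.7, 27.7, 12.7 hours ago.
Total = 634·(1/2)^(42.7/12.6) + 634·(1/2)^(27.7/12.6) + 634·(1/2)^(12.7/12.6)
      = 60.525 + 138.13 + 315.26 ≈ 513.92 mg.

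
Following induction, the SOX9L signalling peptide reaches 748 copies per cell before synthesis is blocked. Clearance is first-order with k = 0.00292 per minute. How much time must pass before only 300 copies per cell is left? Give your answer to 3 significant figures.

t½ = ln 2 / k = 0.69315 / 0.00292 ≈ 237.38 minutes.
Fraction remaining = 300/748 ≈ 0.40107.
n = log₂(748/300) = ln(2.4933)/ln 2 ≈ 1.3181 half-lives.
t = n × t½ = 1.3181 × 237.38 ≈ 312.88 minutes.

313 minutes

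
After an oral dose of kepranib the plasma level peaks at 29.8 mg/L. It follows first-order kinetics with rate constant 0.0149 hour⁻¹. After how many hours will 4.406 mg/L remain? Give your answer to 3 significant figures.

128 hours

t½ = ln 2 / λ = 0.69315 / 0.0149 ≈ 46.52 hours.
Fraction remaining = 4.406/29.8 ≈ 0.14785.
n = log₂(29.8/4.406) = ln(6.7635)/ln 2 ≈ 2.7578 half-lives.
t = n × t½ = 2.7578 × 46.52 ≈ 128.29 hours.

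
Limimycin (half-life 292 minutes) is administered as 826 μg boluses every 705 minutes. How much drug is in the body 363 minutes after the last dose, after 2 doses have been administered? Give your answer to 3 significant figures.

414 μg

The 2 doses were given 1068, 363 minutes ago.
Total = 826·(1/2)^(1068/292) + 826·(1/2)^(363/292)
      = 65.456 + 348.94 ≈ 414.4 μg.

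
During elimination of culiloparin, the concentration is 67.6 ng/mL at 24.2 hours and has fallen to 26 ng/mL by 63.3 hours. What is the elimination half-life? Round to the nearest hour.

Over Δt = 63.3 − 24.2 = 39.1 hours, the level fell by a factor of 67.6/26 ≈ 2.6.
n = log₂(2.6) ≈ 1.3785 half-lives, so t½ = 39.1/1.3785 ≈ 28.364 hours.

28 hours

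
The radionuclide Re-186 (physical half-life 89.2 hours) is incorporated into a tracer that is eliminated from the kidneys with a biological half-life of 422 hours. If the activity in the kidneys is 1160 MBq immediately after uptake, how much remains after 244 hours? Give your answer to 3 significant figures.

117 MBq

1/t_eff = 1/t_phys + 1/t_biol = 1/89.2 + 1/422 = 0.01358 per hour.
t_eff = 89.2 × 422 / (89.2 + 422) ≈ 73.635 hours.
Remaining = 1160 × (1/2)^(244/73.635) = 1160 × (1/2)^3.3136 ≈ 116.67 MBq.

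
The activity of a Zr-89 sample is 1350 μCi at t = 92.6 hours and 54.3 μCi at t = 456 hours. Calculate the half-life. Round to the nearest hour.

78 hours

Over Δt = 456 − 92.6 = 363.4 hours, the level fell by a factor of 1350/54.3 ≈ 24.862.
n = log₂(24.862) ≈ 4.6359 half-lives, so t½ = 363.4/4.6359 ≈ 78.389 hours.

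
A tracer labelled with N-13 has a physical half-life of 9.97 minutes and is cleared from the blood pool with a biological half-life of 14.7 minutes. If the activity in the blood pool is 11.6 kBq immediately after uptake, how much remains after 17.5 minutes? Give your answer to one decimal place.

1/t_eff = 1/t_phys + 1/t_biol = 1/9.97 + 1/14.7 = 0.16833 per minute.
t_eff = 9.97 × 14.7 / (9.97 + 14.7) ≈ 5.9408 minutes.
Remaining = 11.6 × (1/2)^(17.5/5.9408) = 11.6 × (1/2)^2.9457 ≈ 1.5056 kBq.

1.5 kBq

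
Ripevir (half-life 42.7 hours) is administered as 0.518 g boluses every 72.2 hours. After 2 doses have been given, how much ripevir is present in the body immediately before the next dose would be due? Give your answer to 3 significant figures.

0.210 g

The 2 doses were given 144.4, 72.2 hours ago.
Total = 0.518·(1/2)^(144.4/42.7) + 0.518·(1/2)^(72.2/42.7)
      = 0.049697 + 0.16045 ≈ 0.21014 g.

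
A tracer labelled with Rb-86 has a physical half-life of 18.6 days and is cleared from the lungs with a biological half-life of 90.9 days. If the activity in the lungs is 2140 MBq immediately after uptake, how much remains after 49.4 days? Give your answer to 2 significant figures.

230 MBq

1/t_eff = 1/t_phys + 1/t_biol = 1/18.6 + 1/90.9 = 0.064765 per day.
t_eff = 18.6 × 90.9 / (18.6 + 90.9) ≈ 15.441 days.
Remaining = 2140 × (1/2)^(49.4/15.441) = 2140 × (1/2)^3.1994 ≈ 232.97 MBq.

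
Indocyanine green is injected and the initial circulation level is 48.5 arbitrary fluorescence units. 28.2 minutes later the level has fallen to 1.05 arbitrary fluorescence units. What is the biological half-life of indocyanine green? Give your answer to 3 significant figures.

5.10 minutes

A/A₀ = 1.05/48.5 ≈ 0.021649.
n = log₂(46.19) ≈ 5.5295 half-lives elapsed in 28.2 minutes.
t½ = 28.2/5.5295 ≈ 5.0999 minutes.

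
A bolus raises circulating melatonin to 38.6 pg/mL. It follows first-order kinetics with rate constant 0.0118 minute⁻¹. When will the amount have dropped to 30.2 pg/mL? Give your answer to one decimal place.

t½ = ln 2 / k = 0.69315 / 0.0118 ≈ 58.741 minutes.
Fraction remaining = 30.2/38.6 ≈ 0.78238.
n = log₂(38.6/30.2) = ln(1.2781)/ln 2 ≈ 0.35405 half-lives.
t = n × t½ = 0.35405 × 58.741 ≈ 20.797 minutes.

20.8 minutes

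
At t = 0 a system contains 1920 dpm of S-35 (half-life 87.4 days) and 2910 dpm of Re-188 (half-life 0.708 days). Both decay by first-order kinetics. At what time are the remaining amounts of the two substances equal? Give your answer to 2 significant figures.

Set 1920·(1/2)^(t/87.4) = 2910·(1/2)^(t/0.708).
Taking log₂: log₂(1920/2910) = t·(1/87.4 − 1/0.708).
log₂(0.65979) = -0.59991; 1/87.4 − 1/0.708 = -1.401.
t = -0.59991 / -1.401 ≈ 0.42821 days.

0.43 days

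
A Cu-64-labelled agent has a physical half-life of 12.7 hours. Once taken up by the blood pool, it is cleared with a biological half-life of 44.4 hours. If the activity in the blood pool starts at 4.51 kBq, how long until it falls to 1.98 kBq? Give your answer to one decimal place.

1/t_eff = 1/t_phys + 1/t_biol = 1/12.7 + 1/44.4 = 0.10126 per hour.
t_eff = 12.7 × 44.4 / (12.7 + 44.4) ≈ 9.8753 hours.
n = log₂(4.51/1.98) ≈ 1.1876; t = 1.1876 × 9.8753 ≈ 11.728 hours.

11.7 hours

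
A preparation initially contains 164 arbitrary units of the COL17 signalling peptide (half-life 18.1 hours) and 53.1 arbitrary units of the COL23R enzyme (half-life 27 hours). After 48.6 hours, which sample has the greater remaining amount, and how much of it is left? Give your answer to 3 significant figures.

COL17 signalling peptide: 164 × (1/2)^2.6851 ≈ 25.501 arbitrary units.
COL23R enzyme: 53.1 × (1/2)^1.8 ≈ 15.249 arbitrary units.
COL17 signalling peptide has more remaining, at ≈ 25.501 arbitrary units.

COL17 signalling peptide, 25.5 arbitrary units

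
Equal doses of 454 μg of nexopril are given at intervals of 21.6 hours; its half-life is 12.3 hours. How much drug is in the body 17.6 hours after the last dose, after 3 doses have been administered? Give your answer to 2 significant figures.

The 3 doses were given 60.8, 39.2, 17.6 hours ago.
Total = 454·(1/2)^(60.8/12.3) + 454·(1/2)^(39.2/12.3) + 454·(1/2)^(17.6/12.3)
      = 14.758 + 49.851 + 168.39 ≈ 233 μg.

230 μg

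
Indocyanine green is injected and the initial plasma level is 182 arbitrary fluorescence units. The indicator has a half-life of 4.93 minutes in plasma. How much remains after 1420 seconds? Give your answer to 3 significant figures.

Convert the elapsed time: 1420 seconds = 23.6667 minutes.
Number of half-lives: n = 23.6667/4.93 ≈ 4.8005.
Remaining = 182 × (1/2)^4.8005 = 182 × 0.035883 ≈ 6.5308 arbitrary fluorescence units.

6.53 arbitrary fluorescence units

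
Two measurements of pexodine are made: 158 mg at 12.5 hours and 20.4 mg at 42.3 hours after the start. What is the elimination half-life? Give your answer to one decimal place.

10.1 hours

Over Δt = 42.3 − 12.5 = 29.8 hours, the level fell by a factor of 158/20.4 ≈ 7.7451.
n = log₂(7.7451) ≈ 2.9533 half-lives, so t½ = 29.8/2.9533 ≈ 10.09 hours.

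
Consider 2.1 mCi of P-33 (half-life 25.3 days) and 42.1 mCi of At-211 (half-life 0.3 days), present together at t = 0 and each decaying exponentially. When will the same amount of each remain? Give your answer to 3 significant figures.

Set 2.1·(1/2)^(t/25.3) = 42.1·(1/2)^(t/0.3).
Taking log₂: log₂(2.1/42.1) = t·(1/25.3 − 1/0.3).
log₂(0.049881) = -4.3254; 1/25.3 − 1/0.3 = -3.2938.
t = -4.3254 / -3.2938 ≈ 1.3132 days.

1.31 days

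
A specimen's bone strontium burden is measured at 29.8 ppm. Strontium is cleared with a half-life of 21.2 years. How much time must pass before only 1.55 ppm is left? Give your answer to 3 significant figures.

Fraction remaining = 1.55/29.8 ≈ 0.052013.
n = log₂(29.8/1.55) = ln(19.226)/ln 2 ≈ 4.265 half-lives.
t = n × t½ = 4.265 × 21.2 ≈ 90.417 years.

90.4 years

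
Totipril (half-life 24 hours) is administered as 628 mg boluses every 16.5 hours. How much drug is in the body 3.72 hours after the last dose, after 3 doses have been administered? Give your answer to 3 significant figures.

The 3 doses were given 36.72, 20.22, 3.72 hours ago.
Total = 628·(1/2)^(36.72/24) + 628·(1/2)^(20.22/24) + 628·(1/2)^(3.72/24)
      = 217.46 + 350.22 + 564.03 ≈ 1131.7 mg.

1130 mg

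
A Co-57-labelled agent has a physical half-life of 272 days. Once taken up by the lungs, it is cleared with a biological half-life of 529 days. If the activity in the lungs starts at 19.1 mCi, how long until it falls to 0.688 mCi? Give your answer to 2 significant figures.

860 days

1/t_eff = 1/t_phys + 1/t_biol = 1/272 + 1/529 = 0.0055668 per day.
t_eff = 272 × 529 / (272 + 529) ≈ 179.64 days.
n = log₂(19.1/0.688) ≈ 4.795; t = 4.795 × 179.64 ≈ 861.36 days.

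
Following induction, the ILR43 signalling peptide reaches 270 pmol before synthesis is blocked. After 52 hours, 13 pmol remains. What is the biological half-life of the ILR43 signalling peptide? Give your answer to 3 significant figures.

A/A₀ = 13/270 ≈ 0.048148.
n = log₂(20.769) ≈ 4.3764 half-lives elapsed in 52 hours.
t½ = 52/4.3764 ≈ 11.882 hours.

11.9 hours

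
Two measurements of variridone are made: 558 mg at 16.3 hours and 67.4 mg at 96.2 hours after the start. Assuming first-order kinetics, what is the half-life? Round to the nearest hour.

26 hours

Over Δt = 96.2 − 16.3 = 79.9 hours, the level fell by a factor of 558/67.4 ≈ 8.2789.
n = log₂(8.2789) ≈ 3.0494 half-lives, so t½ = 79.9/3.0494 ≈ 26.201 hours.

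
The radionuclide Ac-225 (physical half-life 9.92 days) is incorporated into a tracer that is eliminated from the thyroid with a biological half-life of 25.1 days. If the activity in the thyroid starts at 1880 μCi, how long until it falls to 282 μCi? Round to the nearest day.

19 days

1/t_eff = 1/t_phys + 1/t_biol = 1/9.92 + 1/25.1 = 0.14065 per day.
t_eff = 9.92 × 25.1 / (9.92 + 25.1) ≈ 7.11 days.
n = log₂(1880/282) ≈ 2.737; t = 2.737 × 7.11 ≈ 19.46 days.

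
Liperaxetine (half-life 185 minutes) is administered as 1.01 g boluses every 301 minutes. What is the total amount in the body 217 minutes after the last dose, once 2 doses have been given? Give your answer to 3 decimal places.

The 2 doses were given 518, 217 minutes ago.
Total = 1.01·(1/2)^(518/185) + 1.01·(1/2)^(217/185)
      = 0.14502 + 0.44794 ≈ 0.59296 g.

0.593 g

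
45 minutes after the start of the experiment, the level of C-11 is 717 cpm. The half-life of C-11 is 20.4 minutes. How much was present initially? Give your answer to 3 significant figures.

Number of half-lives elapsed: n = 45/20.4 ≈ 2.2059.
A₀ = A × 2^n = 717 × 2^2.2059 = 717 × 4.6136 ≈ 3307.9 cpm.

3310 cpm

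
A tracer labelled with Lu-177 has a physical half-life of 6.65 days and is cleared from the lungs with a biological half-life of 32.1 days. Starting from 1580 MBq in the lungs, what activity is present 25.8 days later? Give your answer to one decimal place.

61.5 MBq

1/t_eff = 1/t_phys + 1/t_biol = 1/6.65 + 1/32.1 = 0.18153 per day.
t_eff = 6.65 × 32.1 / (6.65 + 32.1) ≈ 5.5088 days.
Remaining = 1580 × (1/2)^(25.8/5.5088) = 1580 × (1/2)^4.6834 ≈ 61.49 MBq.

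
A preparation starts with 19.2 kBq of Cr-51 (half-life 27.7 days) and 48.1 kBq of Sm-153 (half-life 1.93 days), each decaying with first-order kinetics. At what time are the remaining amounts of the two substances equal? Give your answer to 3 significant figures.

2.75 days

Set 19.2·(1/2)^(t/27.7) = 48.1·(1/2)^(t/1.93).
Taking log₂: log₂(19.2/48.1) = t·(1/27.7 − 1/1.93).
log₂(0.39917) = -1.3249; 1/27.7 − 1/1.93 = -0.48203.
t = -1.3249 / -0.48203 ≈ 2.7486 days.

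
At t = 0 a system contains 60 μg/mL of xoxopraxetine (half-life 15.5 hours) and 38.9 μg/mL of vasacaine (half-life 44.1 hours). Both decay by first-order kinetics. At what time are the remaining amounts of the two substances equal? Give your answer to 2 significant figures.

Set 60·(1/2)^(t/15.5) = 38.9·(1/2)^(t/44.1).
Taking log₂: log₂(60/38.9) = t·(1/15.5 − 1/44.1).
log₂(1.5424) = 0.62519; 1/15.5 − 1/44.1 = 0.04184.
t = 0.62519 / 0.04184 ≈ 14.942 hours.

15 hours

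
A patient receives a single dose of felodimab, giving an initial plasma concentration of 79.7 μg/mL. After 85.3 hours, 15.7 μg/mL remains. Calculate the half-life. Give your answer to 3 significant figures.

36.4 hours

A/A₀ = 15.7/79.7 ≈ 0.19699.
n = log₂(5.0764) ≈ 2.3438 half-lives elapsed in 85.3 hours.
t½ = 85.3/2.3438 ≈ 36.394 hours.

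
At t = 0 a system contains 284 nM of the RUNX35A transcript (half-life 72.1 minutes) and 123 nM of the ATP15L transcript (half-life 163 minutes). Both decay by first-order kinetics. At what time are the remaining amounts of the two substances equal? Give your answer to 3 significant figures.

Set 284·(1/2)^(t/72.1) = 123·(1/2)^(t/163).
Taking log₂: log₂(284/123) = t·(1/72.1 − 1/163).
log₂(2.3089) = 1.2072; 1/72.1 − 1/163 = 0.0077347.
t = 1.2072 / 0.0077347 ≈ 156.08 minutes.

156 minutes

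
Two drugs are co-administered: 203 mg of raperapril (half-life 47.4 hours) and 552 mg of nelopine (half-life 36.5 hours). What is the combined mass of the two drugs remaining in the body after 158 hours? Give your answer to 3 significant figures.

raperapril: 203 × (1/2)^(158/47.4) = 203 × (1/2)^3.3333 ≈ 20.14 mg.
nelopine: 552 × (1/2)^(158/36.5) = 552 × (1/2)^4.3288 ≈ 27.469 mg.
Total = 20.14 + 27.469 ≈ 47.61 mg.

47.6 mg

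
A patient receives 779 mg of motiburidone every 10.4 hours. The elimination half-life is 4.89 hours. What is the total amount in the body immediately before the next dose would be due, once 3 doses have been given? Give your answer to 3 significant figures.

The 3 doses were given 31.2, 20.8, 10.4 hours ago.
Total = 779·(1/2)^(31.2/4.89) + 779·(1/2)^(20.8/4.89) + 779·(1/2)^(10.4/4.89)
      = 9.3509 + 40.84 + 178.37 ≈ 228.56 mg.

229 mg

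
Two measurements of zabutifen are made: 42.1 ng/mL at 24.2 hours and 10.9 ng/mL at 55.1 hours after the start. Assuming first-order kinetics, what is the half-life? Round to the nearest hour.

16 hours

Over Δt = 55.1 − 24.2 = 30.9 hours, the level fell by a factor of 42.1/10.9 ≈ 3.8624.
n = log₂(3.8624) ≈ 1.9495 half-lives, so t½ = 30.9/1.9495 ≈ 15.85 hours.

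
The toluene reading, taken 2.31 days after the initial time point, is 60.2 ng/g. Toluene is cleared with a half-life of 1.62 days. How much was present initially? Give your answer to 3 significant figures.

Number of half-lives elapsed: n = 2.31/1.62 ≈ 1.4259.
A₀ = A × 2^n = 60.2 × 2^1.4259 = 60.2 × 2.6869 ≈ 161.75 ng/g.

162 ng/g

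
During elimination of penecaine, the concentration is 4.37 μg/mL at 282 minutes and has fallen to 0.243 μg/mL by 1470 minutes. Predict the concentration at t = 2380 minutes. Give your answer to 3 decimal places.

0.027 μg/mL

Over Δt = 1470 − 282 = 1188 minutes, the level fell by a factor of 4.37/0.243 ≈ 17.984.
n = log₂(17.984) ≈ 4.1686 half-lives, so t½ = 1188/4.1686 ≈ 284.99 minutes.
From t = 1470 to t = 2380: 0.243 × (1/2)^((2380−1470)/284.99) ≈ 0.026569 μg/mL.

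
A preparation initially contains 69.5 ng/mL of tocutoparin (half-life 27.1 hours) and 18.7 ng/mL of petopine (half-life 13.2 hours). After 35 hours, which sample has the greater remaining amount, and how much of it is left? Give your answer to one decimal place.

tocutoparin: 69.5 × (1/2)^1.2915 ≈ 28.392 ng/mL.
petopine: 18.7 × (1/2)^2.6515 ≈ 2.9762 ng/mL.
Tocutoparin has more remaining, at ≈ 28.392 ng/mL.

tocutoparin, 28.4 ng/mL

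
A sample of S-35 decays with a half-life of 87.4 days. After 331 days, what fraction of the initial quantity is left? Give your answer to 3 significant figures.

0.0724

n = 331/87.4 ≈ 3.7872 half-lives.
Fraction remaining = (1/2)^3.7872 ≈ 0.072434.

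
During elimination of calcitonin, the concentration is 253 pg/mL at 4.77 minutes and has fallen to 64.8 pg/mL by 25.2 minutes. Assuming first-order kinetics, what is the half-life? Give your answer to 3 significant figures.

10.4 minutes

Over Δt = 25.2 − 4.77 = 20.43 minutes, the level fell by a factor of 253/64.8 ≈ 3.9043.
n = log₂(3.9043) ≈ 1.9651 half-lives, so t½ = 20.43/1.9651 ≈ 10.397 minutes.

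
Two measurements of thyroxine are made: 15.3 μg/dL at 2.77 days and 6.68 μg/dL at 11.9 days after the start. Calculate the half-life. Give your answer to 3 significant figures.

Over Δt = 11.9 − 2.77 = 9.13 days, the level fell by a factor of 15.3/6.68 ≈ 2.2904.
n = log₂(2.2904) ≈ 1.1956 half-lives, so t½ = 9.13/1.1956 ≈ 7.6363 days.

7.64 days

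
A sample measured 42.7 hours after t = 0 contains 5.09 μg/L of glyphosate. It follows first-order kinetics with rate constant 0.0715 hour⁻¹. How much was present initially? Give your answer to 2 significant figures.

110 μg/L

t½ = ln 2 / k = 0.69315 / 0.0715 ≈ 9.6944 hours.
Number of half-lives elapsed: n = 42.7/9.6944 ≈ 4.4046.
A₀ = A × 2^n = 5.09 × 2^4.4046 = 5.09 × 21.18 ≈ 107.81 μg/L.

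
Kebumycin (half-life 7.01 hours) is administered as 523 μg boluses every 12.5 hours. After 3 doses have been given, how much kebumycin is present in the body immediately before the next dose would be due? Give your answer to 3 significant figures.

209 μg

The 3 doses were given 37.5, 25, 12.5 hours ago.
Total = 523·(1/2)^(37.5/7.01) + 523·(1/2)^(25/7.01) + 523·(1/2)^(12.5/7.01)
      = 12.827 + 44.15 + 151.95 ≈ 208.93 μg.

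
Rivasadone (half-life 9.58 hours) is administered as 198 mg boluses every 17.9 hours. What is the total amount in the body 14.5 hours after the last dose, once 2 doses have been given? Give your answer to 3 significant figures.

88.3 mg

The 2 doses were given 32.4, 14.5 hours ago.
Total = 198·(1/2)^(32.4/9.58) + 198·(1/2)^(14.5/9.58)
      = 18.992 + 69.348 ≈ 88.34 mg.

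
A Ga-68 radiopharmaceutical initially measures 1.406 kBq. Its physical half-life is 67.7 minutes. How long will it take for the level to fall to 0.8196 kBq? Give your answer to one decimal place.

52.7 minutes

Fraction remaining = 0.8196/1.406 ≈ 0.58293.
n = log₂(1.406/0.8196) = ln(1.7155)/ln 2 ≈ 0.7786 half-lives.
t = n × t½ = 0.7786 × 67.7 ≈ 52.712 minutes.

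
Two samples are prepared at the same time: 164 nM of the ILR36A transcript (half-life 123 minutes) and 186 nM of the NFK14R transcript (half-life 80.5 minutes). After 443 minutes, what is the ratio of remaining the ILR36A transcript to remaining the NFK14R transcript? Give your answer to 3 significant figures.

3.29

ILR36A transcript: 164 × (1/2)^(443/123) = 164 × (1/2)^3.6016 ≈ 13.51 nM.
NFK14R transcript: 186 × (1/2)^(443/80.5) = 186 × (1/2)^5.5031 ≈ 4.1012 nM.
Ratio ≈ 13.51 / 4.1012 ≈ 3.2941.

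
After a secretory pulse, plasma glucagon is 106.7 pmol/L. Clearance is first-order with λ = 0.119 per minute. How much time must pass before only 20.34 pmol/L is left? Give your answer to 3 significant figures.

t½ = ln 2 / λ = 0.69315 / 0.119 ≈ 5.8248 minutes.
Fraction remaining = 20.34/106.7 ≈ 0.19063.
n = log₂(106.7/20.34) = ln(5.2458)/ln 2 ≈ 2.3912 half-lives.
t = n × t½ = 2.3912 × 5.8248 ≈ 13.928 minutes.

13.9 minutes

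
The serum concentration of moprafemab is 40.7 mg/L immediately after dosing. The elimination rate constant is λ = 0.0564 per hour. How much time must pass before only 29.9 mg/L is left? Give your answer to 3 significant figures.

5.47 hours

t½ = ln 2 / λ = 0.69315 / 0.0564 ≈ 12.29 hours.
Fraction remaining = 29.9/40.7 ≈ 0.73464.
n = log₂(40.7/29.9) = ln(1.3612)/ln 2 ≈ 0.44488 half-lives.
t = n × t½ = 0.44488 × 12.29 ≈ 5.4675 hours.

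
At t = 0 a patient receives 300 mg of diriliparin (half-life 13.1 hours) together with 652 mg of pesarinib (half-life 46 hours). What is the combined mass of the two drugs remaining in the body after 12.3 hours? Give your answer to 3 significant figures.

diriliparin: 300 × (1/2)^(12.3/13.1) = 300 × (1/2)^0.93893 ≈ 156.49 mg.
pesarinib: 652 × (1/2)^(12.3/46) = 652 × (1/2)^0.26739 ≈ 541.69 mg.
Total = 156.49 + 541.69 ≈ 698.18 mg.

698 mg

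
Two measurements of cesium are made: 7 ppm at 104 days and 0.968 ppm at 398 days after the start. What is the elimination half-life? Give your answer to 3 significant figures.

103 days

Over Δt = 398 − 104 = 294 days, the level fell by a factor of 7/0.968 ≈ 7.2314.
n = log₂(7.2314) ≈ 2.8543 half-lives, so t½ = 294/2.8543 ≈ 103 days.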